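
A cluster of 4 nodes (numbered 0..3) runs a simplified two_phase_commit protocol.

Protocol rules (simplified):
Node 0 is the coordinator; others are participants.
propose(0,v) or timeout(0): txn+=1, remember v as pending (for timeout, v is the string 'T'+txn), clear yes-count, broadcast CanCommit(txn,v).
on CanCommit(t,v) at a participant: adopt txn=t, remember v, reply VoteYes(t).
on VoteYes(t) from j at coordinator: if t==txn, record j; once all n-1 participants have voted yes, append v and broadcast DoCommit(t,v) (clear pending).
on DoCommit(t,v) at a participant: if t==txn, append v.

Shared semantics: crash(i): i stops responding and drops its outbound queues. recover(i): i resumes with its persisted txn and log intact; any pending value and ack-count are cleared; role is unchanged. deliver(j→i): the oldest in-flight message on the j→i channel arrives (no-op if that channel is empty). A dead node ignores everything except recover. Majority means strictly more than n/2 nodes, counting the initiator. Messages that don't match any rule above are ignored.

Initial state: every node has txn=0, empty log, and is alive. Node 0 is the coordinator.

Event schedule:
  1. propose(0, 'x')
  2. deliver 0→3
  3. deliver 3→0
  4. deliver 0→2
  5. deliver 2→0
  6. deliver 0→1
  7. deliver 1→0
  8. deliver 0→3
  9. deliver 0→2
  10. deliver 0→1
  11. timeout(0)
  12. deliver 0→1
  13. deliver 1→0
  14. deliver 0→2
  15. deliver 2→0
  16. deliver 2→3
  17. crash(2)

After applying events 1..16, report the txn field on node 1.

2

after 1 — propose(0,'x'): n0:coor/t1/[-]
after 2 — deliver 0→3: n3:part/t1/[-]
after 3 — deliver 3→0: ·
after 4 — deliver 0→2: n2:part/t1/[-]
after 5 — deliver 2→0: ·
after 6 — deliver 0→1: n1:part/t1/[-]
after 7 — deliver 1→0: n0:coor/t1/[x]
after 8 — deliver 0→3: n3:part/t1/[x]
after 9 — deliver 0→2: n2:part/t1/[x]
after 10 — deliver 0→1: n1:part/t1/[x]
after 11 — timeout(0): n0:coor/t2/[x]
after 12 — deliver 0→1: n1:part/t2/[x]
after 13 — deliver 1→0: ·
after 14 — deliver 0→2: n2:part/t2/[x]
after 15 — deliver 2→0: ·
after 16 — deliver 2→3: ·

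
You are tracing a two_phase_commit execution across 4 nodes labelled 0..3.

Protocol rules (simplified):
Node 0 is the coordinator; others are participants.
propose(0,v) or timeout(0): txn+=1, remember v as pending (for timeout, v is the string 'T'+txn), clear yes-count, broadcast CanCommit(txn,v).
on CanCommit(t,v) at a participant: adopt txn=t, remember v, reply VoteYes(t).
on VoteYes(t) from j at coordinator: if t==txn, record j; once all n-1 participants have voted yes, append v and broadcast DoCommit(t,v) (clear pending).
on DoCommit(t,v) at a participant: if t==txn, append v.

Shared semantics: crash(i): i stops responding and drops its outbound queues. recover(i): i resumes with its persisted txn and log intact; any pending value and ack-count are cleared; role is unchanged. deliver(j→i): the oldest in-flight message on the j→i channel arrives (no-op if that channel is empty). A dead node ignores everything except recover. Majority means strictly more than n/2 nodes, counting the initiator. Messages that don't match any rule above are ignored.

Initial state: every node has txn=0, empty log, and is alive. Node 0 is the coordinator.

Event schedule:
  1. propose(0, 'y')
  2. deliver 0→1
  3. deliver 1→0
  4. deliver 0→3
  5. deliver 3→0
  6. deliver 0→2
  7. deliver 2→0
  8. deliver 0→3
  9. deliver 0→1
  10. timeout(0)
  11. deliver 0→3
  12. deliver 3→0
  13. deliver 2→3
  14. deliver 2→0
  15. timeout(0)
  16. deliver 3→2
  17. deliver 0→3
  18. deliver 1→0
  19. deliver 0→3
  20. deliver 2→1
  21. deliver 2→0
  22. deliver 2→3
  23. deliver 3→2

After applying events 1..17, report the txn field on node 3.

[1] propose(0,'y') → N0(coor t1 [-])
[2] deliver 0→1 → N1(part t1 [-])
[3] deliver 1→0 → ∅
[4] deliver 0→3 → N3(part t1 [-])
[5] deliver 3→0 → ∅
[6] deliver 0→2 → N2(part t1 [-])
[7] deliver 2→0 → N0(coor t1 [y])
[8] deliver 0→3 → N3(part t1 [y])
[9] deliver 0→1 → N1(part t1 [y])
[10] timeout(0) → N0(coor t2 [y])
[11] deliver 0→3 → N3(part t2 [y])
[12] deliver 3→0 → ∅
[13] deliver 2→3 → ∅
[14] deliver 2→0 → ∅
[15] timeout(0) → N0(coor t3 [y])
[16] deliver 3→2 → ∅
[17] deliver 0→3 → N3(part t3 [y])

3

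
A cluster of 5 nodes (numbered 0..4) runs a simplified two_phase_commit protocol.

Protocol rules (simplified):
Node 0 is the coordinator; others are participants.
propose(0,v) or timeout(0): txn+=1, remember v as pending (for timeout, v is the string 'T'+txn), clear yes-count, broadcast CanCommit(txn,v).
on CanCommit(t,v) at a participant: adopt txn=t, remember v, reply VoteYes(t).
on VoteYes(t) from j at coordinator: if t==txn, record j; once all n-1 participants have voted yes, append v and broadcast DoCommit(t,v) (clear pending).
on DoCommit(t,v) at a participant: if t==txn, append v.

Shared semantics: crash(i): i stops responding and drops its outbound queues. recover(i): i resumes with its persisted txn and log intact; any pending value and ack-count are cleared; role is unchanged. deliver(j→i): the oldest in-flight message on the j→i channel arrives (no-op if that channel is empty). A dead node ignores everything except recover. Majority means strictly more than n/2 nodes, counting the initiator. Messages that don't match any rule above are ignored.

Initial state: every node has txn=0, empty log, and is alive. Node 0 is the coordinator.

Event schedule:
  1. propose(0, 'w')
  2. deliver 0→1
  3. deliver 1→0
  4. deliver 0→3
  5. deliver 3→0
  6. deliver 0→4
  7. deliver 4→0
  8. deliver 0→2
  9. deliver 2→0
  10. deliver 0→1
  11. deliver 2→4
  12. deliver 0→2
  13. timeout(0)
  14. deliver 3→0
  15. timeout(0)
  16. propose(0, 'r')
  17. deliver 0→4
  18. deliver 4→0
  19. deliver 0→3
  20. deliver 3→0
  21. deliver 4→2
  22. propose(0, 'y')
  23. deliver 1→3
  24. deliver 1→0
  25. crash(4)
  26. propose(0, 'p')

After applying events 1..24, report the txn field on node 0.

e1 propose(0,'w'): 0[coor,t=1,-]
e2 deliver 0→1: 1[part,t=1,-]
e3 deliver 1→0: ·
e4 deliver 0→3: 3[part,t=1,-]
e5 deliver 3→0: ·
e6 deliver 0→4: 4[part,t=1,-]
e7 deliver 4→0: ·
e8 deliver 0→2: 2[part,t=1,-]
e9 deliver 2→0: 0[coor,t=1,w]
e10 deliver 0→1: 1[part,t=1,w]
e11 deliver 2→4: ·
e12 deliver 0→2: 2[part,t=1,w]
e13 timeout(0): 0[coor,t=2,w]
e14 deliver 3→0: ·
e15 timeout(0): 0[coor,t=3,w]
e16 propose(0,'r'): 0[coor,t=4,w]
e17 deliver 0→4: 4[part,t=1,w]
e18 deliver 4→0: ·
e19 deliver 0→3: 3[part,t=1,w]
e20 deliver 3→0: ·
e21 deliver 4→2: ·
e22 propose(0,'y'): 0[coor,t=5,w]
e23 deliver 1→3: ·
e24 deliver 1→0: ·

5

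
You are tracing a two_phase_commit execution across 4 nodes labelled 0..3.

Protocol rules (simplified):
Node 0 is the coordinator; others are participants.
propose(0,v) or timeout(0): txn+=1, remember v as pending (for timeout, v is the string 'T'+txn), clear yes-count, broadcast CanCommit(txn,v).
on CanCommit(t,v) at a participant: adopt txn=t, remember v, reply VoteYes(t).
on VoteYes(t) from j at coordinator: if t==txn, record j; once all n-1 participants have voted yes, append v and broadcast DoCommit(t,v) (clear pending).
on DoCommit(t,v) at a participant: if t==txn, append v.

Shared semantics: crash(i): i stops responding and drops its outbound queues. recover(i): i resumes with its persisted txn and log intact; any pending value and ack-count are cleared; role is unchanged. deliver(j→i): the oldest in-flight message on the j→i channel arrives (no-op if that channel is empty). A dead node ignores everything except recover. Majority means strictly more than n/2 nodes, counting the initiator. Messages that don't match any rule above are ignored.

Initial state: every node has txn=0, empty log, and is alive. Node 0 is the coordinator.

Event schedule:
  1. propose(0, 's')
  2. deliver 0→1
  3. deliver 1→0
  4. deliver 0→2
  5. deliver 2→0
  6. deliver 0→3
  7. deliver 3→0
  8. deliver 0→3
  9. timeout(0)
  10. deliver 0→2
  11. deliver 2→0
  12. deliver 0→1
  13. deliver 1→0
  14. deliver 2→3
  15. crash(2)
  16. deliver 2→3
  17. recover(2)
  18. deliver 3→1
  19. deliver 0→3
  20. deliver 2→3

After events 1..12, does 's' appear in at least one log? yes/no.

1. propose(0,'s'):  <0:coor t1 ->
2. deliver 0→1:  <1:part t1 ->
3. deliver 1→0:  nop
4. deliver 0→2:  <2:part t1 ->
5. deliver 2→0:  nop
6. deliver 0→3:  <3:part t1 ->
7. deliver 3→0:  <0:coor t1 s>
8. deliver 0→3:  <3:part t1 s>
9. timeout(0):  <0:coor t2 s>
10. deliver 0→2:  <2:part t1 s>
11. deliver 2→0:  nop
12. deliver 0→1:  <1:part t1 s>

yes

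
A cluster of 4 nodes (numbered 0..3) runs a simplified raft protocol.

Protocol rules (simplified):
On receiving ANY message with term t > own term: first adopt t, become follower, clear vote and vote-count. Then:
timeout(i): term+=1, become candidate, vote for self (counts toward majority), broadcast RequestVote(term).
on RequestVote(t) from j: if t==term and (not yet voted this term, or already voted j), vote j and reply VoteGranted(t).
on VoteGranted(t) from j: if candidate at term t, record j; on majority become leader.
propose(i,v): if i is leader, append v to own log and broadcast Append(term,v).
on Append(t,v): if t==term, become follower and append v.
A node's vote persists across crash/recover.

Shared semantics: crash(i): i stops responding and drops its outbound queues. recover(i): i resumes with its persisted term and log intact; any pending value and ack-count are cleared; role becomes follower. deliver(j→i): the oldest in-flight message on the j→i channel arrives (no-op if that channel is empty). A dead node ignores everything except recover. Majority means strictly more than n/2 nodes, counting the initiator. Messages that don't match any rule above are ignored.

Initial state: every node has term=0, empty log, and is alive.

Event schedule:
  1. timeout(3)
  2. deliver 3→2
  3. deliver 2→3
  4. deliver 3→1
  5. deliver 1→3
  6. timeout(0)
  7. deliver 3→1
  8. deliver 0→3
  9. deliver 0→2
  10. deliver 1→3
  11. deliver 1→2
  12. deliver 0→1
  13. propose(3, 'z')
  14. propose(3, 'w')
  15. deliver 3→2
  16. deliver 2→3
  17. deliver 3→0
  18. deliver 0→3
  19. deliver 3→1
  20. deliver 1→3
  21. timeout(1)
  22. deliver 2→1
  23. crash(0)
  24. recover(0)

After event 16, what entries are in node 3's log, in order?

z,w

e1 timeout(3): 3[cand,t=1,-]
e2 deliver 3→2: 2[foll,t=1,-]
e3 deliver 2→3: ·
e4 deliver 3→1: 1[foll,t=1,-]
e5 deliver 1→3: 3[lead,t=1,-]
e6 timeout(0): 0[cand,t=1,-]
e7 deliver 3→1: ·
e8 deliver 0→3: ·
e9 deliver 0→2: ·
e10 deliver 1→3: ·
e11 deliver 1→2: ·
e12 deliver 0→1: ·
e13 propose(3,'z'): 3[lead,t=1,z]
e14 propose(3,'w'): 3[lead,t=1,z,w]
e15 deliver 3→2: 2[foll,t=1,z]
e16 deliver 2→3: ·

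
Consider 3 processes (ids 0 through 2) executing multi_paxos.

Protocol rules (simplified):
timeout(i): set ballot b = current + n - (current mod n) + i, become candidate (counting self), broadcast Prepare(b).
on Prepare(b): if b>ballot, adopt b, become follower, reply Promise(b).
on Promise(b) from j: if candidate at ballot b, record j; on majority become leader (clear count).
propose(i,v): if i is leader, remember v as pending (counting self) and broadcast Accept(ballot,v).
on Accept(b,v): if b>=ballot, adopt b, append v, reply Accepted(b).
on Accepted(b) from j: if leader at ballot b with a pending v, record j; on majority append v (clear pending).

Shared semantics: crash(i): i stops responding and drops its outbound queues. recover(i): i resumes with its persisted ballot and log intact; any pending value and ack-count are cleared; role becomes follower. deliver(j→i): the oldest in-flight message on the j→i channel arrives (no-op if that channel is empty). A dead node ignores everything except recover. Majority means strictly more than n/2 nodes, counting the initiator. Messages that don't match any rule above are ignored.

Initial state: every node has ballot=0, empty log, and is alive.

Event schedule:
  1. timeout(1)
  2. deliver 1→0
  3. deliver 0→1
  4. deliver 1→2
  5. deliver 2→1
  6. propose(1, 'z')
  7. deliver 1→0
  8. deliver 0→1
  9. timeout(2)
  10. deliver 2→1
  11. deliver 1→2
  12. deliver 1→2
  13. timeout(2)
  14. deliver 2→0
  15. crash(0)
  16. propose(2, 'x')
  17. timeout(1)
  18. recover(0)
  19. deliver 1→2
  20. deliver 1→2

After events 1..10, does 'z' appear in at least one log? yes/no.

yes

[1] timeout(1) → N1(cand b4 [-])
[2] deliver 1→0 → N0(foll b4 [-])
[3] deliver 0→1 → N1(lead b4 [-])
[4] deliver 1→2 → N2(foll b4 [-])
[5] deliver 2→1 → ∅
[6] propose(1,'z') → ∅
[7] deliver 1→0 → N0(foll b4 [z])
[8] deliver 0→1 → N1(lead b4 [z])
[9] timeout(2) → N2(cand b8 [-])
[10] deliver 2→1 → N1(foll b8 [z])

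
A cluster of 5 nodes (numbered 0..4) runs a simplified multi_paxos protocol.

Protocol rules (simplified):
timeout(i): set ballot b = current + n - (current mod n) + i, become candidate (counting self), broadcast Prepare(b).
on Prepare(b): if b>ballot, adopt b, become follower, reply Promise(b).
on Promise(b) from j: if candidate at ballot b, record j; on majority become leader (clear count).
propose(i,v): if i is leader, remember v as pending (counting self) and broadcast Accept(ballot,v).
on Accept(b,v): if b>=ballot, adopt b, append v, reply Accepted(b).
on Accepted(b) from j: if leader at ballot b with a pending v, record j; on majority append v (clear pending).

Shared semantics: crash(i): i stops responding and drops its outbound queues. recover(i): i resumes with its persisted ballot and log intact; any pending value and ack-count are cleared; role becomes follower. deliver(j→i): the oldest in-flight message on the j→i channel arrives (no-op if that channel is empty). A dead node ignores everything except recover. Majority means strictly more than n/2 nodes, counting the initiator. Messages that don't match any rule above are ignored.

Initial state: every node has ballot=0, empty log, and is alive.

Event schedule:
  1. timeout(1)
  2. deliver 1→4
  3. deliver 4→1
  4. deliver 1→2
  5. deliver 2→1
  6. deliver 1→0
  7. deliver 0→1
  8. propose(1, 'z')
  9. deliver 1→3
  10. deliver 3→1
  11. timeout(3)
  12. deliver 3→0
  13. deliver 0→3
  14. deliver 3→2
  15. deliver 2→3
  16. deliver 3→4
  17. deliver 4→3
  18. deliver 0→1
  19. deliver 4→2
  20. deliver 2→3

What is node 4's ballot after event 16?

step 1 timeout(1): 1={cand,b=6,log=-}
step 2 deliver 1→4: 4={foll,b=6,log=-}
step 3 deliver 4→1: —
step 4 deliver 1→2: 2={foll,b=6,log=-}
step 5 deliver 2→1: 1={lead,b=6,log=-}
step 6 deliver 1→0: 0={foll,b=6,log=-}
step 7 deliver 0→1: —
step 8 propose(1,'z'): —
step 9 deliver 1→3: 3={foll,b=6,log=-}
step 10 deliver 3→1: —
step 11 timeout(3): 3={cand,b=13,log=-}
step 12 deliver 3→0: 0={foll,b=13,log=-}
step 13 deliver 0→3: —
step 14 deliver 3→2: 2={foll,b=13,log=-}
step 15 deliver 2→3: 3={lead,b=13,log=-}
step 16 deliver 3→4: 4={foll,b=13,log=-}

13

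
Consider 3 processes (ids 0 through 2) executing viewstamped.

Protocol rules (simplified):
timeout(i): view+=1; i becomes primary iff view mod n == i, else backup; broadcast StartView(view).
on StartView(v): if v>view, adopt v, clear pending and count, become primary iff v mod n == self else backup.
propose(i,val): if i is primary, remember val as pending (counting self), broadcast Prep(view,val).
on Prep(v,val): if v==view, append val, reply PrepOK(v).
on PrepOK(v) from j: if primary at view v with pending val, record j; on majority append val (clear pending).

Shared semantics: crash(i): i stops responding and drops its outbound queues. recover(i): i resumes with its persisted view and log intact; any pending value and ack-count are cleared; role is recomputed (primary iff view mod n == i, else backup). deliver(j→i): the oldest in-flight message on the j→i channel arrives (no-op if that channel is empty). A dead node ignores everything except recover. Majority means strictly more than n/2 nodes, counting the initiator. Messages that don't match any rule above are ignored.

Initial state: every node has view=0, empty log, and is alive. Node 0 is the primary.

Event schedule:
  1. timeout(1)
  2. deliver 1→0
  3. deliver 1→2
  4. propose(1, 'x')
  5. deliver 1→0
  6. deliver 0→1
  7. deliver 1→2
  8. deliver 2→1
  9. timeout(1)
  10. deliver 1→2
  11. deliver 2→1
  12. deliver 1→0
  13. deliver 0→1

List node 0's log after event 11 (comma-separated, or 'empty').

x

after 1 — timeout(1): n1:prim/v1/[-]
after 2 — deliver 1→0: n0:back/v1/[-]
after 3 — deliver 1→2: n2:back/v1/[-]
after 4 — propose(1,'x'): ·
after 5 — deliver 1→0: n0:back/v1/[x]
after 6 — deliver 0→1: n1:prim/v1/[x]
after 7 — deliver 1→2: n2:back/v1/[x]
after 8 — deliver 2→1: ·
after 9 — timeout(1): n1:back/v2/[x]
after 10 — deliver 1→2: n2:prim/v2/[x]
after 11 — deliver 2→1: ·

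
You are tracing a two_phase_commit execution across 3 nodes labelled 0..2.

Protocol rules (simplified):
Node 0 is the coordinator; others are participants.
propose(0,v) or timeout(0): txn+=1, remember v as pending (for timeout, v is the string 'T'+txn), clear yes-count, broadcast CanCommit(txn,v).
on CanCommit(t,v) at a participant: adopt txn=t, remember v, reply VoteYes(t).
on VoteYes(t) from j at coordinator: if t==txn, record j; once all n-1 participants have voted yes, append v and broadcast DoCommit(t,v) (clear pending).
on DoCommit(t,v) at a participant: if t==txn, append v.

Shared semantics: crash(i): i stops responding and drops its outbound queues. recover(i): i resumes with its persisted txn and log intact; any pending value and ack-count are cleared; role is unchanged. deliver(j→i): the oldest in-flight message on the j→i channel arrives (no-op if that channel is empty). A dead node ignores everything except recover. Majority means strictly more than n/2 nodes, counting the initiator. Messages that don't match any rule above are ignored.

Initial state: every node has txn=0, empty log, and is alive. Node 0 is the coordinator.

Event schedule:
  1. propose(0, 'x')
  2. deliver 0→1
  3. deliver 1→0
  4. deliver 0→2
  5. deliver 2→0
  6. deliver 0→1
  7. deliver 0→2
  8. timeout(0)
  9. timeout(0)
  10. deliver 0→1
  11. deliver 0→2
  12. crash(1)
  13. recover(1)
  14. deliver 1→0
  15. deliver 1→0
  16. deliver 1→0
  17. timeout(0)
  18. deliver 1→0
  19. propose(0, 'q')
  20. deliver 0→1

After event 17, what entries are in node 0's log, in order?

x

after 1 — propose(0,'x'): n0:coor/t1/[-]
after 2 — deliver 0→1: n1:part/t1/[-]
after 3 — deliver 1→0: ·
after 4 — deliver 0→2: n2:part/t1/[-]
after 5 — deliver 2→0: n0:coor/t1/[x]
after 6 — deliver 0→1: n1:part/t1/[x]
after 7 — deliver 0→2: n2:part/t1/[x]
after 8 — timeout(0): n0:coor/t2/[x]
after 9 — timeout(0): n0:coor/t3/[x]
after 10 — deliver 0→1: n1:part/t2/[x]
after 11 — deliver 0→2: n2:part/t2/[x]
after 12 — crash(1): n1:✗part/t2/[x]
after 13 — recover(1): n1:part/t2/[x]
after 14 — deliver 1→0: ·
after 15 — deliver 1→0: ·
after 16 — deliver 1→0: ·
after 17 — timeout(0): n0:coor/t4/[x]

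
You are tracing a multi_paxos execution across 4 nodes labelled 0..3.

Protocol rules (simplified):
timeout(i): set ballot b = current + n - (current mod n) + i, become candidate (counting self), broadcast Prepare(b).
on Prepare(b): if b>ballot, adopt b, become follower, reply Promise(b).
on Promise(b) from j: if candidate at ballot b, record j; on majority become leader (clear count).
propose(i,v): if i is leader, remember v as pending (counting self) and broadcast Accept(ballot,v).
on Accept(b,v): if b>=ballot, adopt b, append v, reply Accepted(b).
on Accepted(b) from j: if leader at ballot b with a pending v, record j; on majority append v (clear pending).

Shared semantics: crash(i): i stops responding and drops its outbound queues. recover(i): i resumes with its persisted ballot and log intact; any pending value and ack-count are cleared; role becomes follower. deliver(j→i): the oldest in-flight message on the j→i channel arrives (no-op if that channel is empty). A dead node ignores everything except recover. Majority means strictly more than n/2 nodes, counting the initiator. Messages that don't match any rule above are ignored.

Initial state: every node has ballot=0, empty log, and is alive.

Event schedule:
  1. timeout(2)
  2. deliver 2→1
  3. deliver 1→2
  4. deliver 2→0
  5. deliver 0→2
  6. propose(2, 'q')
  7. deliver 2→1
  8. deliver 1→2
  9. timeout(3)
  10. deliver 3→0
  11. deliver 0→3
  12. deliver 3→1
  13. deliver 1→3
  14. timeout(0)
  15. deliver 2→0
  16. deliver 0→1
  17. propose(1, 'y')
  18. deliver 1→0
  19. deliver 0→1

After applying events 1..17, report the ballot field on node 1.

8

[1] timeout(2) → N2(cand b6 [-])
[2] deliver 2→1 → N1(foll b6 [-])
[3] deliver 1→2 → ∅
[4] deliver 2→0 → N0(foll b6 [-])
[5] deliver 0→2 → N2(lead b6 [-])
[6] propose(2,'q') → ∅
[7] deliver 2→1 → N1(foll b6 [q])
[8] deliver 1→2 → ∅
[9] timeout(3) → N3(cand b7 [-])
[10] deliver 3→0 → N0(foll b7 [-])
[11] deliver 0→3 → ∅
[12] deliver 3→1 → N1(foll b7 [q])
[13] deliver 1→3 → N3(lead b7 [-])
[14] timeout(0) → N0(cand b8 [-])
[15] deliver 2→0 → ∅
[16] deliver 0→1 → N1(foll b8 [q])
[17] propose(1,'y') → ∅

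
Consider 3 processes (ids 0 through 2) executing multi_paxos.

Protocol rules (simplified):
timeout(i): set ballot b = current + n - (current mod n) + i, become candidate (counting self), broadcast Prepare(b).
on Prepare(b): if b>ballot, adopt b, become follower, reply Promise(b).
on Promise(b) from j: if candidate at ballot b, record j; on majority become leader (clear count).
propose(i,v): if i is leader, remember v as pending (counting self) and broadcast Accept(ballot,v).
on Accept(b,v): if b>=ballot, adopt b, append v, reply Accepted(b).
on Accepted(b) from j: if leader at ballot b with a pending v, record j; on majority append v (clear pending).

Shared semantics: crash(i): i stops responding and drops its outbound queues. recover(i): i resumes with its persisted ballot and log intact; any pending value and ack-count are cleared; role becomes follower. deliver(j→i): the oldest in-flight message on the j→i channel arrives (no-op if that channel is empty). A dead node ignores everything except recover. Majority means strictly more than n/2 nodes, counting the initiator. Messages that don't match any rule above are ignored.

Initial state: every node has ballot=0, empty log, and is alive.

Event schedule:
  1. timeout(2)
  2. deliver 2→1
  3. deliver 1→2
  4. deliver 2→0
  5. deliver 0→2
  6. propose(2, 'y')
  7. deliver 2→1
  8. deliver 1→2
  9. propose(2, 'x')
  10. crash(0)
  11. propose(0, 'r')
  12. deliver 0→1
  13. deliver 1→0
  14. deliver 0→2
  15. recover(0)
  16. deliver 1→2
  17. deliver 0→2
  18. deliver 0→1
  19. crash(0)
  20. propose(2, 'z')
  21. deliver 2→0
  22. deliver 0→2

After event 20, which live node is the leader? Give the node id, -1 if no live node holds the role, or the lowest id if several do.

1. timeout(2):  <2:cand b5 ->
2. deliver 2→1:  <1:foll b5 ->
3. deliver 1→2:  <2:lead b5 ->
4. deliver 2→0:  <0:foll b5 ->
5. deliver 0→2:  nop
6. propose(2,'y'):  nop
7. deliver 2→1:  <1:foll b5 y>
8. deliver 1→2:  <2:lead b5 y>
9. propose(2,'x'):  nop
10. crash(0):  <0:✗foll b5 ->
11. propose(0,'r'):  nop
12. deliver 0→1:  nop
13. deliver 1→0:  nop
14. deliver 0→2:  nop
15. recover(0):  <0:foll b5 ->
16. deliver 1→2:  nop
17. deliver 0→2:  nop
18. deliver 0→1:  nop
19. crash(0):  <0:✗foll b5 ->
20. propose(2,'z'):  nop

2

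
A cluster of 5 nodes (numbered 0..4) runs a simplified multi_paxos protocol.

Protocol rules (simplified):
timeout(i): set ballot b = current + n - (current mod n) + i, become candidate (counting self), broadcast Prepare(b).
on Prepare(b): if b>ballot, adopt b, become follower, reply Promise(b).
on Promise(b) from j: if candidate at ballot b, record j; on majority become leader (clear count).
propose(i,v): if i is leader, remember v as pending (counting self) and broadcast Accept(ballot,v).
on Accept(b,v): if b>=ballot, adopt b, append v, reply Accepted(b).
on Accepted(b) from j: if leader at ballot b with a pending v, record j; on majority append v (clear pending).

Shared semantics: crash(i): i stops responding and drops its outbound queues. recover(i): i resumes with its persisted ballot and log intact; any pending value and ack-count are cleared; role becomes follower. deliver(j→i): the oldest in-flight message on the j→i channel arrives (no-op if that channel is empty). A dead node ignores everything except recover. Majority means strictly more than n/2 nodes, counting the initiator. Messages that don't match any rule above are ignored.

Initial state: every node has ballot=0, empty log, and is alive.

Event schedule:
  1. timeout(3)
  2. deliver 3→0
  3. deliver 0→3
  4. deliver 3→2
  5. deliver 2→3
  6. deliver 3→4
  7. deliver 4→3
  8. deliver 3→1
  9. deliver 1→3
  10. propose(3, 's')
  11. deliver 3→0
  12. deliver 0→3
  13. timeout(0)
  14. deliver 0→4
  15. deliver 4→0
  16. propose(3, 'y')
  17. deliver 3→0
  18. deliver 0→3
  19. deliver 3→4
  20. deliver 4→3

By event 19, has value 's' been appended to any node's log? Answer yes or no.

yes

1. timeout(3):  <3:cand b8 ->
2. deliver 3→0:  <0:foll b8 ->
3. deliver 0→3:  nop
4. deliver 3→2:  <2:foll b8 ->
5. deliver 2→3:  <3:lead b8 ->
6. deliver 3→4:  <4:foll b8 ->
7. deliver 4→3:  nop
8. deliver 3→1:  <1:foll b8 ->
9. deliver 1→3:  nop
10. propose(3,'s'):  nop
11. deliver 3→0:  <0:foll b8 s>
12. deliver 0→3:  nop
13. timeout(0):  <0:cand b10 s>
14. deliver 0→4:  <4:foll b10 ->
15. deliver 4→0:  nop
16. propose(3,'y'):  nop
17. deliver 3→0:  nop
18. deliver 0→3:  <3:foll b10 ->
19. deliver 3→4:  nop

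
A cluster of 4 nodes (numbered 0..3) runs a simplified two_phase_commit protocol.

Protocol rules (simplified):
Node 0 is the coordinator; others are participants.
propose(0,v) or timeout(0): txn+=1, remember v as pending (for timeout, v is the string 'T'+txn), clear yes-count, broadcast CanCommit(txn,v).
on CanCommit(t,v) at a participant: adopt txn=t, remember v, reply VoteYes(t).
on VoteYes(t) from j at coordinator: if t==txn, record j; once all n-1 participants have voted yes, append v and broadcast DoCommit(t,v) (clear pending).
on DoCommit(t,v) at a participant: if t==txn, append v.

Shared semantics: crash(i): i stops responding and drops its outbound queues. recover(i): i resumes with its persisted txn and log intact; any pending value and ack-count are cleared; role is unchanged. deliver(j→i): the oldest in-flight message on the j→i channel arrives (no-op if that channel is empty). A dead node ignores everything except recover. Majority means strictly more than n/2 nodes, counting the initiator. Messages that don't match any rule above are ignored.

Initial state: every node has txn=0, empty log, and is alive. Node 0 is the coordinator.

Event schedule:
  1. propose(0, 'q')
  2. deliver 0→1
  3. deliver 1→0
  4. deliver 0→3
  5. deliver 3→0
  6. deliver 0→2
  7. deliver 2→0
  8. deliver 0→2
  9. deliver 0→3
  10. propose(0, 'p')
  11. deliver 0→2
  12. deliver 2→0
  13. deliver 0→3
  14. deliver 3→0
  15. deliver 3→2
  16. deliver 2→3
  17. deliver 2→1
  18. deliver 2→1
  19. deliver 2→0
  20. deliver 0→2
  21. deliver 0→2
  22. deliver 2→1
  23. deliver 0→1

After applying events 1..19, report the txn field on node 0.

2

step 1 propose(0,'q'): 0={coor,t=1,log=-}
step 2 deliver 0→1: 1={part,t=1,log=-}
step 3 deliver 1→0: —
step 4 deliver 0→3: 3={part,t=1,log=-}
step 5 deliver 3→0: —
step 6 deliver 0→2: 2={part,t=1,log=-}
step 7 deliver 2→0: 0={coor,t=1,log=q}
step 8 deliver 0→2: 2={part,t=1,log=q}
step 9 deliver 0→3: 3={part,t=1,log=q}
step 10 propose(0,'p'): 0={coor,t=2,log=q}
step 11 deliver 0→2: 2={part,t=2,log=q}
step 12 deliver 2→0: —
step 13 deliver 0→3: 3={part,t=2,log=q}
step 14 deliver 3→0: —
step 15 deliver 3→2: —
step 16 deliver 2→3: —
step 17 deliver 2→1: —
step 18 deliver 2→1: —
step 19 deliver 2→0: —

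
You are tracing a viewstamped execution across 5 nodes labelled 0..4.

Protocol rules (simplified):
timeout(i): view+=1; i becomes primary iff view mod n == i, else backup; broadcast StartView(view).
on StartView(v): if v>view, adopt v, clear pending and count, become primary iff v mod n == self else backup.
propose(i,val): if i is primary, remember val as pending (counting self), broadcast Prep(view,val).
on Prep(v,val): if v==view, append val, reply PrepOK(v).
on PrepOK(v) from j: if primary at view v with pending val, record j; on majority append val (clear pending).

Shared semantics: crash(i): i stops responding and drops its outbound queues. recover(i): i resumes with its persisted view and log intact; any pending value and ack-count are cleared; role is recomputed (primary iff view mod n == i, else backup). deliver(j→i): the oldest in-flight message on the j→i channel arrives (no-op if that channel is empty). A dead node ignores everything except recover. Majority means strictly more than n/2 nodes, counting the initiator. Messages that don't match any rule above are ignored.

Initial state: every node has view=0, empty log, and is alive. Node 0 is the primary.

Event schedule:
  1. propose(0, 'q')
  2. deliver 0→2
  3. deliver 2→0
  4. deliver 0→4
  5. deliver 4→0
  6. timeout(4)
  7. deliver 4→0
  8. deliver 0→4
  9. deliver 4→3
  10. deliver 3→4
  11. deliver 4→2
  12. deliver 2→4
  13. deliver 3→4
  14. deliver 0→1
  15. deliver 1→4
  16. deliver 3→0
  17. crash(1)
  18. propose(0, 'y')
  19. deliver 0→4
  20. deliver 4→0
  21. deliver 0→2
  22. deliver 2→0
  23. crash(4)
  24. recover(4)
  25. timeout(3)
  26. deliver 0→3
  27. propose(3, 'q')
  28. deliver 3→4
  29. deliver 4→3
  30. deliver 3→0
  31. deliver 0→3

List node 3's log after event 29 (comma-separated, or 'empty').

empty

step 1 propose(0,'q'): —
step 2 deliver 0→2: 2={back,v=0,log=q}
step 3 deliver 2→0: —
step 4 deliver 0→4: 4={back,v=0,log=q}
step 5 deliver 4→0: 0={prim,v=0,log=q}
step 6 timeout(4): 4={back,v=1,log=q}
step 7 deliver 4→0: 0={back,v=1,log=q}
step 8 deliver 0→4: —
step 9 deliver 4→3: 3={back,v=1,log=-}
step 10 deliver 3→4: —
step 11 deliver 4→2: 2={back,v=1,log=q}
step 12 deliver 2→4: —
step 13 deliver 3→4: —
step 14 deliver 0→1: 1={back,v=0,log=q}
step 15 deliver 1→4: —
step 16 deliver 3→0: —
step 17 crash(1): 1={✗back,v=0,log=q}
step 18 propose(0,'y'): —
step 19 deliver 0→4: —
step 20 deliver 4→0: —
step 21 deliver 0→2: —
step 22 deliver 2→0: —
step 23 crash(4): 4={✗back,v=1,log=q}
step 24 recover(4): 4={back,v=1,log=q}
step 25 timeout(3): 3={back,v=2,log=-}
step 26 deliver 0→3: —
step 27 propose(3,'q'): —
step 28 deliver 3→4: 4={back,v=2,log=q}
step 29 deliver 4→3: —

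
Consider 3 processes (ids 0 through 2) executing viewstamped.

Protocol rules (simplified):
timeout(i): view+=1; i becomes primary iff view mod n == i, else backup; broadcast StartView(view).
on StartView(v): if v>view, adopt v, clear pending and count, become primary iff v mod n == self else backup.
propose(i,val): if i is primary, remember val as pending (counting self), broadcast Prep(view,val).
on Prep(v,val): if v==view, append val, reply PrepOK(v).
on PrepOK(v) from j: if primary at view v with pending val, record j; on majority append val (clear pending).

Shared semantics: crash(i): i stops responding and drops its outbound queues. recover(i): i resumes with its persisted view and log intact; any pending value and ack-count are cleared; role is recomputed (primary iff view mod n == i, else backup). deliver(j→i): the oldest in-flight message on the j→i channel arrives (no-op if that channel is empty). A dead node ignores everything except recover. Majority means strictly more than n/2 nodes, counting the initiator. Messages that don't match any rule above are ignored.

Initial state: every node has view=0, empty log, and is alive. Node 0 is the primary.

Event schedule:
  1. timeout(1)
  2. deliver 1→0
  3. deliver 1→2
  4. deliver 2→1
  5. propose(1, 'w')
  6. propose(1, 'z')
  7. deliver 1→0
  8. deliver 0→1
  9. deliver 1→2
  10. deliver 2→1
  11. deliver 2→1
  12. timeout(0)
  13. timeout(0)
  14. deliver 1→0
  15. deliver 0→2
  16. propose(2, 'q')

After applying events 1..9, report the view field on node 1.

1

e1 timeout(1): 1[prim,v=1,-]
e2 deliver 1→0: 0[back,v=1,-]
e3 deliver 1→2: 2[back,v=1,-]
e4 deliver 2→1: ·
e5 propose(1,'w'): ·
e6 propose(1,'z'): ·
e7 deliver 1→0: 0[back,v=1,w]
e8 deliver 0→1: 1[prim,v=1,z]
e9 deliver 1→2: 2[back,v=1,w]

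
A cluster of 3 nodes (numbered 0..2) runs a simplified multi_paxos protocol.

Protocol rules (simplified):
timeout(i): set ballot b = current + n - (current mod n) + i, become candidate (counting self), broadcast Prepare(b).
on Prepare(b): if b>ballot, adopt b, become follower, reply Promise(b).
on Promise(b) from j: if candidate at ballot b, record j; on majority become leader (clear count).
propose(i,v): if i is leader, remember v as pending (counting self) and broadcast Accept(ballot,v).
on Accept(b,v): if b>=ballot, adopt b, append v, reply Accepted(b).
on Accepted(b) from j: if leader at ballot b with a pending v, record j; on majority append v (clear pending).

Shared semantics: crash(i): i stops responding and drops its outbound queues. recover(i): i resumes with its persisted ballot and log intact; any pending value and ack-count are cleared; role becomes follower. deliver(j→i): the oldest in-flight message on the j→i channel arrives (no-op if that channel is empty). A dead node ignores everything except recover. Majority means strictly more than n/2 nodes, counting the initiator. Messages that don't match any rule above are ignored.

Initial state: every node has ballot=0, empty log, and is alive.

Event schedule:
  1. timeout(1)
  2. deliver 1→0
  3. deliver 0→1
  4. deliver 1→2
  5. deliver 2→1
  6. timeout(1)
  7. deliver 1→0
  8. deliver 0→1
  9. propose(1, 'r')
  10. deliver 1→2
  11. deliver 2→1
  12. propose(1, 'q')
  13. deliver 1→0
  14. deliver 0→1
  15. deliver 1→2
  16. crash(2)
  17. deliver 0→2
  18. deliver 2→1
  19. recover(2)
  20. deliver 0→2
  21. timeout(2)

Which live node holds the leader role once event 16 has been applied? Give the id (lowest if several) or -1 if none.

1

after 1 — timeout(1): n1:cand/b4/[-]
after 2 — deliver 1→0: n0:foll/b4/[-]
after 3 — deliver 0→1: n1:lead/b4/[-]
after 4 — deliver 1→2: n2:foll/b4/[-]
after 5 — deliver 2→1: ·
after 6 — timeout(1): n1:cand/b7/[-]
after 7 — deliver 1→0: n0:foll/b7/[-]
after 8 — deliver 0→1: n1:lead/b7/[-]
after 9 — propose(1,'r'): ·
after 10 — deliver 1→2: n2:foll/b7/[-]
after 11 — deliver 2→1: ·
after 12 — propose(1,'q'): ·
after 13 — deliver 1→0: n0:foll/b7/[r]
after 14 — deliver 0→1: n1:lead/b7/[q]
after 15 — deliver 1→2: n2:foll/b7/[r]
after 16 — crash(2): n2:✗foll/b7/[r]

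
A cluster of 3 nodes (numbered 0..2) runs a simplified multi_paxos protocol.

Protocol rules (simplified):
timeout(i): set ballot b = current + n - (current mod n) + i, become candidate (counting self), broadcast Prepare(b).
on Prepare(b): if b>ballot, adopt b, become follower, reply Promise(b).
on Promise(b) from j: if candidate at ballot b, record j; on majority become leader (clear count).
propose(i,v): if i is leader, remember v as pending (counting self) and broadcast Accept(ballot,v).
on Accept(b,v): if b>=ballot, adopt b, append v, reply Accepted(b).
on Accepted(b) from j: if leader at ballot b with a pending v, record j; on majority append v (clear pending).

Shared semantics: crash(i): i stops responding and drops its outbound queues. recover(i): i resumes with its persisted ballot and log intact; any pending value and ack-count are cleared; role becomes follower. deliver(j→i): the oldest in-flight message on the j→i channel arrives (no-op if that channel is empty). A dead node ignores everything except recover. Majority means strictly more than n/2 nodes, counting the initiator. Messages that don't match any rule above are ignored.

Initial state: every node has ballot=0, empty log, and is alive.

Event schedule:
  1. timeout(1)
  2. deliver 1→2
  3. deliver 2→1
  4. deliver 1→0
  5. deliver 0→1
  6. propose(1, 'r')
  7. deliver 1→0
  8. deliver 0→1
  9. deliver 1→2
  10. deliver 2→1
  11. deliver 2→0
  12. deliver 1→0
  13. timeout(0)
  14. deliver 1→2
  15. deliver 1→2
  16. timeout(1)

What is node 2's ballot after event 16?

4

[1] timeout(1) → N1(cand b4 [-])
[2] deliver 1→2 → N2(foll b4 [-])
[3] deliver 2→1 → N1(lead b4 [-])
[4] deliver 1→0 → N0(foll b4 [-])
[5] deliver 0→1 → ∅
[6] propose(1,'r') → ∅
[7] deliver 1→0 → N0(foll b4 [r])
[8] deliver 0→1 → N1(lead b4 [r])
[9] deliver 1→2 → N2(foll b4 [r])
[10] deliver 2→1 → ∅
[11] deliver 2→0 → ∅
[12] deliver 1→0 → ∅
[13] timeout(0) → N0(cand b6 [r])
[14] deliver 1→2 → ∅
[15] deliver 1→2 → ∅
[16] timeout(1) → N1(cand b7 [r])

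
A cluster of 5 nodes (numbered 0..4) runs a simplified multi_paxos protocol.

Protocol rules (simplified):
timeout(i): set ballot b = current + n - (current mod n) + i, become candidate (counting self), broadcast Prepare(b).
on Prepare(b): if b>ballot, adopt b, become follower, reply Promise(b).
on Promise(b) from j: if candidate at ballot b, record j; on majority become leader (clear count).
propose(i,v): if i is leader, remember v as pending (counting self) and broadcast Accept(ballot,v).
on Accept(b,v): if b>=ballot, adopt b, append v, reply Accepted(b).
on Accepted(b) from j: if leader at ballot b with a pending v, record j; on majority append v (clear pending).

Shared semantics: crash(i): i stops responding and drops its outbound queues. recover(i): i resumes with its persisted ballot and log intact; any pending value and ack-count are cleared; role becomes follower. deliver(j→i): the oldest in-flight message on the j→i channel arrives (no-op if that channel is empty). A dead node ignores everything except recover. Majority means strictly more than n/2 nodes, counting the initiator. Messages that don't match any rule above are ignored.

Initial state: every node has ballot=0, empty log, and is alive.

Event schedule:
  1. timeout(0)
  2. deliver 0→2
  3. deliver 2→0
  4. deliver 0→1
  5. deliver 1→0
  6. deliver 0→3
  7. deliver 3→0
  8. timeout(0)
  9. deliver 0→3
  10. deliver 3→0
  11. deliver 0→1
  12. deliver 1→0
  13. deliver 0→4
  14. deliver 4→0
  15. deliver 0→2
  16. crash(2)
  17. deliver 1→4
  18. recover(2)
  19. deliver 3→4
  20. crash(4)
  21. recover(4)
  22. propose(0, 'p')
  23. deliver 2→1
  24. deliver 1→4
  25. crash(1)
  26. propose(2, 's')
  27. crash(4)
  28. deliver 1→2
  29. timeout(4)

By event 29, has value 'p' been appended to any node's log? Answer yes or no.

e1 timeout(0): 0[cand,b=5,-]
e2 deliver 0→2: 2[foll,b=5,-]
e3 deliver 2→0: ·
e4 deliver 0→1: 1[foll,b=5,-]
e5 deliver 1→0: 0[lead,b=5,-]
e6 deliver 0→3: 3[foll,b=5,-]
e7 deliver 3→0: ·
e8 timeout(0): 0[cand,b=10,-]
e9 deliver 0→3: 3[foll,b=10,-]
e10 deliver 3→0: ·
e11 deliver 0→1: 1[foll,b=10,-]
e12 deliver 1→0: 0[lead,b=10,-]
e13 deliver 0→4: 4[foll,b=5,-]
e14 deliver 4→0: ·
e15 deliver 0→2: 2[foll,b=10,-]
e16 crash(2): 2[✗foll,b=10,-]
e17 deliver 1→4: ·
e18 recover(2): 2[foll,b=10,-]
e19 deliver 3→4: ·
e20 crash(4): 4[✗foll,b=5,-]
e21 recover(4): 4[foll,b=5,-]
e22 propose(0,'p'): ·
e23 deliver 2→1: ·
e24 deliver 1→4: ·
e25 crash(1): 1[✗foll,b=10,-]
e26 propose(2,'s'): ·
e27 crash(4): 4[✗foll,b=5,-]
e28 deliver 1→2: ·
e29 timeout(4): ·

no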